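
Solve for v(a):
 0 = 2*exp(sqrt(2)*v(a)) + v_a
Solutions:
 v(a) = sqrt(2)*(2*log(1/(C1 + 2*a)) - log(2))/4


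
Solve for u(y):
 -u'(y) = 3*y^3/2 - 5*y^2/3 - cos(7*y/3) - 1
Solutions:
 u(y) = C1 - 3*y^4/8 + 5*y^3/9 + y + 3*sin(7*y/3)/7


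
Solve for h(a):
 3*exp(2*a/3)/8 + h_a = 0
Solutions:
 h(a) = C1 - 9*exp(2*a/3)/16


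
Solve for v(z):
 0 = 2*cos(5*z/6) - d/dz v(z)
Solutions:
 v(z) = C1 + 12*sin(5*z/6)/5


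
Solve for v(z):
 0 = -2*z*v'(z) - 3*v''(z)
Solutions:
 v(z) = C1 + C2*erf(sqrt(3)*z/3)


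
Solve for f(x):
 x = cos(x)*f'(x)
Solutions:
 f(x) = C1 + Integral(x/cos(x), x)


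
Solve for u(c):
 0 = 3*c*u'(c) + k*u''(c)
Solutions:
 u(c) = C1 + C2*sqrt(k)*erf(sqrt(6)*c*sqrt(1/k)/2)


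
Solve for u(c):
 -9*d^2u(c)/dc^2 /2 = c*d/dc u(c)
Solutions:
 u(c) = C1 + C2*erf(c/3)


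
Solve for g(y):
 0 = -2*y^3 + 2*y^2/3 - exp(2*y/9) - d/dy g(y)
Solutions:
 g(y) = C1 - y^4/2 + 2*y^3/9 - 9*exp(2*y/9)/2


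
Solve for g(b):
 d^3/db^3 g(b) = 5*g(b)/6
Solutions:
 g(b) = C3*exp(5^(1/3)*6^(2/3)*b/6) + (C1*sin(2^(2/3)*3^(1/6)*5^(1/3)*b/4) + C2*cos(2^(2/3)*3^(1/6)*5^(1/3)*b/4))*exp(-5^(1/3)*6^(2/3)*b/12)


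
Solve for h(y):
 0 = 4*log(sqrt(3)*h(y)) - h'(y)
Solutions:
 -Integral(1/(2*log(_y) + log(3)), (_y, h(y)))/2 = C1 - y


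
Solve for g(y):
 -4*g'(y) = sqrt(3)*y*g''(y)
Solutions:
 g(y) = C1 + C2*y^(1 - 4*sqrt(3)/3)


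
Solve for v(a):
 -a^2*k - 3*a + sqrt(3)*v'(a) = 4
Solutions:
 v(a) = C1 + sqrt(3)*a^3*k/9 + sqrt(3)*a^2/2 + 4*sqrt(3)*a/3


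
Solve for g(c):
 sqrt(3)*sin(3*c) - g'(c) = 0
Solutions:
 g(c) = C1 - sqrt(3)*cos(3*c)/3


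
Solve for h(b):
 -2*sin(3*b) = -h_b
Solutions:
 h(b) = C1 - 2*cos(3*b)/3


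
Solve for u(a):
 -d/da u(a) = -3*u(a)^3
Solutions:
 u(a) = -sqrt(2)*sqrt(-1/(C1 + 3*a))/2
 u(a) = sqrt(2)*sqrt(-1/(C1 + 3*a))/2


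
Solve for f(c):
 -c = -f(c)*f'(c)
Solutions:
 f(c) = -sqrt(C1 + c^2)
 f(c) = sqrt(C1 + c^2)


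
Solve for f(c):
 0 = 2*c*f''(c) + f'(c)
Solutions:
 f(c) = C1 + C2*sqrt(c)


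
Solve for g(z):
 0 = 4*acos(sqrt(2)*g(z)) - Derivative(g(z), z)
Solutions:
 Integral(1/acos(sqrt(2)*_y), (_y, g(z))) = C1 + 4*z


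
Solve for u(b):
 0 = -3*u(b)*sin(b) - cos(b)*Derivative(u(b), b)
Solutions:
 u(b) = C1*cos(b)^3


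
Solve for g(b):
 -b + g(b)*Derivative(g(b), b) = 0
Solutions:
 g(b) = -sqrt(C1 + b^2)
 g(b) = sqrt(C1 + b^2)


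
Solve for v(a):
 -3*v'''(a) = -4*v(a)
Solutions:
 v(a) = C3*exp(6^(2/3)*a/3) + (C1*sin(2^(2/3)*3^(1/6)*a/2) + C2*cos(2^(2/3)*3^(1/6)*a/2))*exp(-6^(2/3)*a/6)


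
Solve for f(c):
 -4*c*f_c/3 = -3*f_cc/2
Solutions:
 f(c) = C1 + C2*erfi(2*c/3)


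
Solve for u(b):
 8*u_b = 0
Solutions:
 u(b) = C1


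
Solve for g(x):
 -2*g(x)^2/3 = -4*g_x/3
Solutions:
 g(x) = -2/(C1 + x)


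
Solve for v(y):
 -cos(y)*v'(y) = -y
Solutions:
 v(y) = C1 + Integral(y/cos(y), y)


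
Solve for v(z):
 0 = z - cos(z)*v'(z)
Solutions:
 v(z) = C1 + Integral(z/cos(z), z)


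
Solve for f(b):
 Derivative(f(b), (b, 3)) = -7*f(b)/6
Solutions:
 f(b) = C3*exp(-6^(2/3)*7^(1/3)*b/6) + (C1*sin(2^(2/3)*3^(1/6)*7^(1/3)*b/4) + C2*cos(2^(2/3)*3^(1/6)*7^(1/3)*b/4))*exp(6^(2/3)*7^(1/3)*b/12)


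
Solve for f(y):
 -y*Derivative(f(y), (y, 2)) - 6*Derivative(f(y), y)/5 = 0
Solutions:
 f(y) = C1 + C2/y^(1/5)


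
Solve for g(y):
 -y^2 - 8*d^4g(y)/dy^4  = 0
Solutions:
 g(y) = C1 + C2*y + C3*y^2 + C4*y^3 - y^6/2880


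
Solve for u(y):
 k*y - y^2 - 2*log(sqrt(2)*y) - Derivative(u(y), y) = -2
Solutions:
 u(y) = C1 + k*y^2/2 - y^3/3 - 2*y*log(y) - y*log(2) + 4*y


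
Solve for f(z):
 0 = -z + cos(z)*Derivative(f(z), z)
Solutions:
 f(z) = C1 + Integral(z/cos(z), z)


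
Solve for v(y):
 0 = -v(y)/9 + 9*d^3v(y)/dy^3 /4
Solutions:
 v(y) = C3*exp(6^(2/3)*y/9) + (C1*sin(2^(2/3)*3^(1/6)*y/6) + C2*cos(2^(2/3)*3^(1/6)*y/6))*exp(-6^(2/3)*y/18)


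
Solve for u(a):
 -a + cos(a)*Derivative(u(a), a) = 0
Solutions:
 u(a) = C1 + Integral(a/cos(a), a)


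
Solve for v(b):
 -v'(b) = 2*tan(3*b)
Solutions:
 v(b) = C1 + 2*log(cos(3*b))/3


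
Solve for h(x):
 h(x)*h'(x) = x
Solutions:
 h(x) = -sqrt(C1 + x^2)
 h(x) = sqrt(C1 + x^2)


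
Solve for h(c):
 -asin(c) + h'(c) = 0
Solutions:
 h(c) = C1 + c*asin(c) + sqrt(1 - c^2)


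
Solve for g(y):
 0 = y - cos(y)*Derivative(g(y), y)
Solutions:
 g(y) = C1 + Integral(y/cos(y), y)


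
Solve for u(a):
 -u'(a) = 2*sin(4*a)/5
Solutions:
 u(a) = C1 + cos(4*a)/10


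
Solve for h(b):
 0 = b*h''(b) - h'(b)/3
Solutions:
 h(b) = C1 + C2*b^(4/3)


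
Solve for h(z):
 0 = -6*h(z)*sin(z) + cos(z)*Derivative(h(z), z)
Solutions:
 h(z) = C1/cos(z)^6


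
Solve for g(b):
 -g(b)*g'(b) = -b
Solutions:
 g(b) = -sqrt(C1 + b^2)
 g(b) = sqrt(C1 + b^2)


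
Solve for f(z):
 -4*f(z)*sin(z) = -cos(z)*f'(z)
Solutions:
 f(z) = C1/cos(z)^4


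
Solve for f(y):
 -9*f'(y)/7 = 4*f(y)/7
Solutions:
 f(y) = C1*exp(-4*y/9)


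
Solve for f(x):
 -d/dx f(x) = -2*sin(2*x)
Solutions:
 f(x) = C1 - cos(2*x)


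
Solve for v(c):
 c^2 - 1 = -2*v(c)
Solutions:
 v(c) = 1/2 - c^2/2


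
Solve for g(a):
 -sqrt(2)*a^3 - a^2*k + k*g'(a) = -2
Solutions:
 g(a) = C1 + sqrt(2)*a^4/(4*k) + a^3/3 - 2*a/k


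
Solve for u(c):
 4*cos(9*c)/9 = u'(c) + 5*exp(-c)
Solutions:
 u(c) = C1 + 4*sin(9*c)/81 + 5*exp(-c)


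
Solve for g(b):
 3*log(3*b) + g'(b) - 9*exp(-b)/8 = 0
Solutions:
 g(b) = C1 - 3*b*log(b) + 3*b*(1 - log(3)) - 9*exp(-b)/8


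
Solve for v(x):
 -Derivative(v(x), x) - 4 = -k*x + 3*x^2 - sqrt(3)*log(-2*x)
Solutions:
 v(x) = C1 + k*x^2/2 - x^3 + sqrt(3)*x*log(-x) + x*(-4 - sqrt(3) + sqrt(3)*log(2))


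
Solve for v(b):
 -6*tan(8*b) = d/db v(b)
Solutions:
 v(b) = C1 + 3*log(cos(8*b))/4


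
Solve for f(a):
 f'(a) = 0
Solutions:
 f(a) = C1


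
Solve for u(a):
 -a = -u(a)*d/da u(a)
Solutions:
 u(a) = -sqrt(C1 + a^2)
 u(a) = sqrt(C1 + a^2)


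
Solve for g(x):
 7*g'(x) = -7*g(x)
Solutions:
 g(x) = C1*exp(-x)


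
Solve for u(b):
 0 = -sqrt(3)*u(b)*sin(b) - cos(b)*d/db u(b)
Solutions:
 u(b) = C1*cos(b)^(sqrt(3))


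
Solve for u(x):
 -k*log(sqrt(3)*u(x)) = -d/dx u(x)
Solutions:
 Integral(1/(2*log(_y) + log(3)), (_y, u(x))) = C1 + k*x/2


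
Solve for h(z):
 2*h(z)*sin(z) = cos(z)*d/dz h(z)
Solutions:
 h(z) = C1/cos(z)^2


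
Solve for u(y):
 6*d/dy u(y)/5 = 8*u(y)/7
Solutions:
 u(y) = C1*exp(20*y/21)


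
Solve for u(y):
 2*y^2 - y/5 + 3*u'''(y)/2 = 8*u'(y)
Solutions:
 u(y) = C1 + C2*exp(-4*sqrt(3)*y/3) + C3*exp(4*sqrt(3)*y/3) + y^3/12 - y^2/80 + 3*y/32


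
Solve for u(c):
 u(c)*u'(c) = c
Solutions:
 u(c) = -sqrt(C1 + c^2)
 u(c) = sqrt(C1 + c^2)


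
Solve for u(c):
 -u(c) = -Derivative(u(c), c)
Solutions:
 u(c) = C1*exp(c)


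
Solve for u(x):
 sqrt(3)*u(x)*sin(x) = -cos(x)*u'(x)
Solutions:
 u(x) = C1*cos(x)^(sqrt(3))


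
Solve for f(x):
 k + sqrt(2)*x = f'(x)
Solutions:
 f(x) = C1 + k*x + sqrt(2)*x^2/2


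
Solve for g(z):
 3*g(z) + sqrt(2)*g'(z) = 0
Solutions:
 g(z) = C1*exp(-3*sqrt(2)*z/2)


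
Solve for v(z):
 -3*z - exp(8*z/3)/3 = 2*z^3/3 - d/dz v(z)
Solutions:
 v(z) = C1 + z^4/6 + 3*z^2/2 + exp(8*z/3)/8


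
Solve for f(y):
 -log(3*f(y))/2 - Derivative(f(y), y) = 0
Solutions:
 2*Integral(1/(log(_y) + log(3)), (_y, f(y))) = C1 - y


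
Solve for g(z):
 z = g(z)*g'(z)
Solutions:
 g(z) = -sqrt(C1 + z^2)
 g(z) = sqrt(C1 + z^2)


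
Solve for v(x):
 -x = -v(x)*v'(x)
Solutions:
 v(x) = -sqrt(C1 + x^2)
 v(x) = sqrt(C1 + x^2)


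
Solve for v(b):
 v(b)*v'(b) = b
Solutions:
 v(b) = -sqrt(C1 + b^2)
 v(b) = sqrt(C1 + b^2)


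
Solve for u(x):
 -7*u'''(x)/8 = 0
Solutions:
 u(x) = C1 + C2*x + C3*x^2


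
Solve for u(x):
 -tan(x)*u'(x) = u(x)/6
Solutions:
 u(x) = C1/sin(x)^(1/6)


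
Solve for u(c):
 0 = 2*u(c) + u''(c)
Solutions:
 u(c) = C1*sin(sqrt(2)*c) + C2*cos(sqrt(2)*c)


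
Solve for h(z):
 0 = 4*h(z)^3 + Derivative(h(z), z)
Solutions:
 h(z) = -sqrt(2)*sqrt(-1/(C1 - 4*z))/2
 h(z) = sqrt(2)*sqrt(-1/(C1 - 4*z))/2


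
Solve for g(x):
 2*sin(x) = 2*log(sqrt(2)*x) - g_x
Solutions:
 g(x) = C1 + 2*x*log(x) - 2*x + x*log(2) + 2*cos(x)


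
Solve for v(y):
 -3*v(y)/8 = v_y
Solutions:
 v(y) = C1*exp(-3*y/8)


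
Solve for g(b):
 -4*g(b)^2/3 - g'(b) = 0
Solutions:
 g(b) = 3/(C1 + 4*b)


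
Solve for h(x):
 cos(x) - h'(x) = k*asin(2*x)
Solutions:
 h(x) = C1 - k*(x*asin(2*x) + sqrt(1 - 4*x^2)/2) + sin(x)


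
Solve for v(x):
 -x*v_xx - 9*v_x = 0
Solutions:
 v(x) = C1 + C2/x^8


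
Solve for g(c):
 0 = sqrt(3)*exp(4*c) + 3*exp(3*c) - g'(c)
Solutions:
 g(c) = C1 + sqrt(3)*exp(4*c)/4 + exp(3*c)


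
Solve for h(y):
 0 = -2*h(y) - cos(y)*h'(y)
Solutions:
 h(y) = C1*(sin(y) - 1)/(sin(y) + 1)


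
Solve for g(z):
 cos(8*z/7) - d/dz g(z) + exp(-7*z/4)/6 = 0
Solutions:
 g(z) = C1 + 7*sin(8*z/7)/8 - 2*exp(-7*z/4)/21


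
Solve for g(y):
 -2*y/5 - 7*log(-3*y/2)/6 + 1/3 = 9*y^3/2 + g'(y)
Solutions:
 g(y) = C1 - 9*y^4/8 - y^2/5 - 7*y*log(-y)/6 + y*(-7*log(3) + 7*log(2) + 9)/6


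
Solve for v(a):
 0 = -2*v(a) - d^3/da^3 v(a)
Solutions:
 v(a) = C3*exp(-2^(1/3)*a) + (C1*sin(2^(1/3)*sqrt(3)*a/2) + C2*cos(2^(1/3)*sqrt(3)*a/2))*exp(2^(1/3)*a/2)


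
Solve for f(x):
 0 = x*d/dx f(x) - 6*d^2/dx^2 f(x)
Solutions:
 f(x) = C1 + C2*erfi(sqrt(3)*x/6)


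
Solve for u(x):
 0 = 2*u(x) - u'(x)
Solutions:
 u(x) = C1*exp(2*x)


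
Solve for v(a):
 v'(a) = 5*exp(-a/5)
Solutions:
 v(a) = C1 - 25*exp(-a/5)


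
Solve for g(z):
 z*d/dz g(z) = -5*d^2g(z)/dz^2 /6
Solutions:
 g(z) = C1 + C2*erf(sqrt(15)*z/5)


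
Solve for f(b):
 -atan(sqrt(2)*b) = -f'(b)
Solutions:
 f(b) = C1 + b*atan(sqrt(2)*b) - sqrt(2)*log(2*b^2 + 1)/4


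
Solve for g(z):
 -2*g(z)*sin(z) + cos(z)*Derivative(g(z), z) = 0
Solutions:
 g(z) = C1/cos(z)^2


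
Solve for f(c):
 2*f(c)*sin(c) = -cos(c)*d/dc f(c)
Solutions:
 f(c) = C1*cos(c)^2


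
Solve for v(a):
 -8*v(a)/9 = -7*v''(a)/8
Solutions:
 v(a) = C1*exp(-8*sqrt(7)*a/21) + C2*exp(8*sqrt(7)*a/21)


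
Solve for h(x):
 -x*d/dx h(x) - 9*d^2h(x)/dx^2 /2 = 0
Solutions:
 h(x) = C1 + C2*erf(x/3)


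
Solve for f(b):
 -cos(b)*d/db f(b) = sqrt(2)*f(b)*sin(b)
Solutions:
 f(b) = C1*cos(b)^(sqrt(2))


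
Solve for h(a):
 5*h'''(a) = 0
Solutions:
 h(a) = C1 + C2*a + C3*a^2


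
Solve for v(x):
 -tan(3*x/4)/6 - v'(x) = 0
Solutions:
 v(x) = C1 + 2*log(cos(3*x/4))/9


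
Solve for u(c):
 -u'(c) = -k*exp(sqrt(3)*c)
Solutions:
 u(c) = C1 + sqrt(3)*k*exp(sqrt(3)*c)/3


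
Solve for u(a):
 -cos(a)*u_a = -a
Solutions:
 u(a) = C1 + Integral(a/cos(a), a)


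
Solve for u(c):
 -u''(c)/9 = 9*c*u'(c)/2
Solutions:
 u(c) = C1 + C2*erf(9*c/2)


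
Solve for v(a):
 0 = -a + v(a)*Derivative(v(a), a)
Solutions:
 v(a) = -sqrt(C1 + a^2)
 v(a) = sqrt(C1 + a^2)


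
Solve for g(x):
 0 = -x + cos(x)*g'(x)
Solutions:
 g(x) = C1 + Integral(x/cos(x), x)


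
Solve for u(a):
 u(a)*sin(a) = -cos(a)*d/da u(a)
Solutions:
 u(a) = C1*cos(a)


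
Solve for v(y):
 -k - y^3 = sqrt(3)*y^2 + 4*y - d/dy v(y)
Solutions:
 v(y) = C1 + k*y + y^4/4 + sqrt(3)*y^3/3 + 2*y^2


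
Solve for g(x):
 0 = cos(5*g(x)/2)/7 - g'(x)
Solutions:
 -x/7 - log(sin(5*g(x)/2) - 1)/5 + log(sin(5*g(x)/2) + 1)/5 = C1


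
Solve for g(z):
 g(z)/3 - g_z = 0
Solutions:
 g(z) = C1*exp(z/3)


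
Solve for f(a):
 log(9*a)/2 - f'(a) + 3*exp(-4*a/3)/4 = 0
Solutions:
 f(a) = C1 + a*log(a)/2 + a*(-1/2 + log(3)) - 9*exp(-4*a/3)/16


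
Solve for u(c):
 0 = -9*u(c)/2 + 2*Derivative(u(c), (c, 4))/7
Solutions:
 u(c) = C1*exp(-sqrt(6)*7^(1/4)*c/2) + C2*exp(sqrt(6)*7^(1/4)*c/2) + C3*sin(sqrt(6)*7^(1/4)*c/2) + C4*cos(sqrt(6)*7^(1/4)*c/2)


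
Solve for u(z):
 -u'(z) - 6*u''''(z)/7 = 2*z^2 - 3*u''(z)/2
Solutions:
 u(z) = C1 + C2*exp(21^(1/3)*z*(21^(1/3)/(sqrt(15) + 6)^(1/3) + (sqrt(15) + 6)^(1/3))/12)*sin(3^(1/6)*7^(1/3)*z*(-3^(2/3)*(sqrt(15) + 6)^(1/3) + 3*7^(1/3)/(sqrt(15) + 6)^(1/3))/12) + C3*exp(21^(1/3)*z*(21^(1/3)/(sqrt(15) + 6)^(1/3) + (sqrt(15) + 6)^(1/3))/12)*cos(3^(1/6)*7^(1/3)*z*(-3^(2/3)*(sqrt(15) + 6)^(1/3) + 3*7^(1/3)/(sqrt(15) + 6)^(1/3))/12) + C4*exp(-21^(1/3)*z*(21^(1/3)/(sqrt(15) + 6)^(1/3) + (sqrt(15) + 6)^(1/3))/6) - 2*z^3/3 - 3*z^2 - 9*z


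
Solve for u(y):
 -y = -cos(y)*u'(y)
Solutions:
 u(y) = C1 + Integral(y/cos(y), y)


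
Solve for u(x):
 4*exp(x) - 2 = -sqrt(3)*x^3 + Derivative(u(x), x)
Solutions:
 u(x) = C1 + sqrt(3)*x^4/4 - 2*x + 4*exp(x)


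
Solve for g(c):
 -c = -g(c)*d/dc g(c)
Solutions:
 g(c) = -sqrt(C1 + c^2)
 g(c) = sqrt(C1 + c^2)


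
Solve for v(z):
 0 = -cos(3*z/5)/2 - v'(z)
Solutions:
 v(z) = C1 - 5*sin(3*z/5)/6


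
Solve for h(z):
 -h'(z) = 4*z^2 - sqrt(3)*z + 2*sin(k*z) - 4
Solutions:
 h(z) = C1 - 4*z^3/3 + sqrt(3)*z^2/2 + 4*z + 2*cos(k*z)/k


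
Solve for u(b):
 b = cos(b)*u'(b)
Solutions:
 u(b) = C1 + Integral(b/cos(b), b)


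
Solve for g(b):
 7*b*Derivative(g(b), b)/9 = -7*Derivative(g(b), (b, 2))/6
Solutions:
 g(b) = C1 + C2*erf(sqrt(3)*b/3)


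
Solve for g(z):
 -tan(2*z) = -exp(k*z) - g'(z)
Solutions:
 g(z) = C1 - Piecewise((exp(k*z)/k, Ne(k, 0)), (z, True)) - log(cos(2*z))/2


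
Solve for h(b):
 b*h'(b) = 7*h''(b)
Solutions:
 h(b) = C1 + C2*erfi(sqrt(14)*b/14)


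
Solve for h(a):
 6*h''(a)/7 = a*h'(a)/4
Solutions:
 h(a) = C1 + C2*erfi(sqrt(21)*a/12)


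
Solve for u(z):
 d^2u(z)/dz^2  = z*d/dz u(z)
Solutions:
 u(z) = C1 + C2*erfi(sqrt(2)*z/2)


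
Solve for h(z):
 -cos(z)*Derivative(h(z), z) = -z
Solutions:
 h(z) = C1 + Integral(z/cos(z), z)


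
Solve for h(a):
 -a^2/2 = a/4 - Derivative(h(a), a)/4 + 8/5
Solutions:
 h(a) = C1 + 2*a^3/3 + a^2/2 + 32*a/5


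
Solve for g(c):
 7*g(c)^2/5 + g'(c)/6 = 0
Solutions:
 g(c) = 5/(C1 + 42*c)


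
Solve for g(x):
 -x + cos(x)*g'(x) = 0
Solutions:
 g(x) = C1 + Integral(x/cos(x), x)


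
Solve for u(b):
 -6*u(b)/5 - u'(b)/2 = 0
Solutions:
 u(b) = C1*exp(-12*b/5)


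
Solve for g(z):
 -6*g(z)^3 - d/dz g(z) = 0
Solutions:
 g(z) = -sqrt(2)*sqrt(-1/(C1 - 6*z))/2
 g(z) = sqrt(2)*sqrt(-1/(C1 - 6*z))/2


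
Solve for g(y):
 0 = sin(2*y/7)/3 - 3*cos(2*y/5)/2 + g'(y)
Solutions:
 g(y) = C1 + 15*sin(2*y/5)/4 + 7*cos(2*y/7)/6


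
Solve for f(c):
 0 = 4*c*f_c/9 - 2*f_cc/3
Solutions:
 f(c) = C1 + C2*erfi(sqrt(3)*c/3)


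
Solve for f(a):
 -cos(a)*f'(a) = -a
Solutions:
 f(a) = C1 + Integral(a/cos(a), a)


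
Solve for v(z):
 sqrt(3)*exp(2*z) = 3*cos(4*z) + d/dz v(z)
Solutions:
 v(z) = C1 + sqrt(3)*exp(2*z)/2 - 3*sin(4*z)/4


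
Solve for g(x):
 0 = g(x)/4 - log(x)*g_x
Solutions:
 g(x) = C1*exp(li(x)/4)


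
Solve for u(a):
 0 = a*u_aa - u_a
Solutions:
 u(a) = C1 + C2*a^2


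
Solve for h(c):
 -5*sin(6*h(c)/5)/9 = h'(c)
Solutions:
 5*c/9 + 5*log(cos(6*h(c)/5) - 1)/12 - 5*log(cos(6*h(c)/5) + 1)/12 = C1


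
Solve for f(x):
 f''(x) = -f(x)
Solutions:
 f(x) = C1*sin(x) + C2*cos(x)


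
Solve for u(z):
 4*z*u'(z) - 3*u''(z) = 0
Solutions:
 u(z) = C1 + C2*erfi(sqrt(6)*z/3)


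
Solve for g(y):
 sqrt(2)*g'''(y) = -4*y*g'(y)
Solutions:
 g(y) = C1 + Integral(C2*airyai(-sqrt(2)*y) + C3*airybi(-sqrt(2)*y), y)


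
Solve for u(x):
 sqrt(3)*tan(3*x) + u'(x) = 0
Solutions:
 u(x) = C1 + sqrt(3)*log(cos(3*x))/3


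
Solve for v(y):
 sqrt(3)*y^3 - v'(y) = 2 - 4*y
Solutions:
 v(y) = C1 + sqrt(3)*y^4/4 + 2*y^2 - 2*y


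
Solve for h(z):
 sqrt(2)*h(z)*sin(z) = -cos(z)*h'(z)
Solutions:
 h(z) = C1*cos(z)^(sqrt(2))


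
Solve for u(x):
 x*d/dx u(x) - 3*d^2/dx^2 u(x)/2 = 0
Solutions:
 u(x) = C1 + C2*erfi(sqrt(3)*x/3)


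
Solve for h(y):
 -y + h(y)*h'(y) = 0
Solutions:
 h(y) = -sqrt(C1 + y^2)
 h(y) = sqrt(C1 + y^2)


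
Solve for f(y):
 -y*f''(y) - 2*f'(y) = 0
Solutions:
 f(y) = C1 + C2/y


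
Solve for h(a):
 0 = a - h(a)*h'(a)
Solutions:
 h(a) = -sqrt(C1 + a^2)
 h(a) = sqrt(C1 + a^2)


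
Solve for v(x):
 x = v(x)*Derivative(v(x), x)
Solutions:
 v(x) = -sqrt(C1 + x^2)
 v(x) = sqrt(C1 + x^2)


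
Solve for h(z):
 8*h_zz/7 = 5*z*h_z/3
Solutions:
 h(z) = C1 + C2*erfi(sqrt(105)*z/12)


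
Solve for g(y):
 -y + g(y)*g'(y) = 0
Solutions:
 g(y) = -sqrt(C1 + y^2)
 g(y) = sqrt(C1 + y^2)


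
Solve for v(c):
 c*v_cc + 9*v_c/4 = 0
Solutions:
 v(c) = C1 + C2/c^(5/4)


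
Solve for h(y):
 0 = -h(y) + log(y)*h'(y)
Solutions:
 h(y) = C1*exp(li(y))


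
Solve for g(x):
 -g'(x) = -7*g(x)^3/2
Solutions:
 g(x) = -sqrt(-1/(C1 + 7*x))
 g(x) = sqrt(-1/(C1 + 7*x))


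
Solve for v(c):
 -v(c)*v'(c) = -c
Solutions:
 v(c) = -sqrt(C1 + c^2)
 v(c) = sqrt(C1 + c^2)


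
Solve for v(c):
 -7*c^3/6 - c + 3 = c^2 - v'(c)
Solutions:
 v(c) = C1 + 7*c^4/24 + c^3/3 + c^2/2 - 3*c


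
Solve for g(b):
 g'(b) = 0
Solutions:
 g(b) = C1


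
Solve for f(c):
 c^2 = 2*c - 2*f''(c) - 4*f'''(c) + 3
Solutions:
 f(c) = C1 + C2*c + C3*exp(-c/2) - c^4/24 + c^3/2 - 9*c^2/4


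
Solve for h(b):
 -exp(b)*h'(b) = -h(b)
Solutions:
 h(b) = C1*exp(-exp(-b))


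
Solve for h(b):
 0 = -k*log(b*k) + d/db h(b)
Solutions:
 h(b) = C1 + b*k*log(b*k) - b*k


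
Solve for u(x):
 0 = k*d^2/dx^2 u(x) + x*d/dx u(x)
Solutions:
 u(x) = C1 + C2*sqrt(k)*erf(sqrt(2)*x*sqrt(1/k)/2)


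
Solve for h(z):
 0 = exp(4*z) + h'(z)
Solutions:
 h(z) = C1 - exp(4*z)/4


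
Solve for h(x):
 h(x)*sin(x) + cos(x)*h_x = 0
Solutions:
 h(x) = C1*cos(x)


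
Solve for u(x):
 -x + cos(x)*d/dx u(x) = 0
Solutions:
 u(x) = C1 + Integral(x/cos(x), x)


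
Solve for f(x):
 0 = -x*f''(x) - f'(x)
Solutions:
 f(x) = C1 + C2*log(x)


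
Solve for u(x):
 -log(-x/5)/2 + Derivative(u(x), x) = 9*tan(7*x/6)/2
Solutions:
 u(x) = C1 + x*log(-x)/2 - x*log(5)/2 - x/2 - 27*log(cos(7*x/6))/7


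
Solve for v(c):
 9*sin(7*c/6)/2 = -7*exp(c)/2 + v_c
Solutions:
 v(c) = C1 + 7*exp(c)/2 - 27*cos(7*c/6)/7


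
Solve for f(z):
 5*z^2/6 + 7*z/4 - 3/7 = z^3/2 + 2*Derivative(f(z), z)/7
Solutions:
 f(z) = C1 - 7*z^4/16 + 35*z^3/36 + 49*z^2/16 - 3*z/2


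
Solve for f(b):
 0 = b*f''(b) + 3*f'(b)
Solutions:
 f(b) = C1 + C2/b^2


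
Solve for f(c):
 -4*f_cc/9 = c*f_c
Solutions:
 f(c) = C1 + C2*erf(3*sqrt(2)*c/4)


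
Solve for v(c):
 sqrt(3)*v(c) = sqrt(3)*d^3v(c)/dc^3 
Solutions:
 v(c) = C3*exp(c) + (C1*sin(sqrt(3)*c/2) + C2*cos(sqrt(3)*c/2))*exp(-c/2)


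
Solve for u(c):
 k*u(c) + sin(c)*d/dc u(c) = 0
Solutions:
 u(c) = C1*exp(k*(-log(cos(c) - 1) + log(cos(c) + 1))/2)


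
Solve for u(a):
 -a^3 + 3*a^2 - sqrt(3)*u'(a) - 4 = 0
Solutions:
 u(a) = C1 - sqrt(3)*a^4/12 + sqrt(3)*a^3/3 - 4*sqrt(3)*a/3


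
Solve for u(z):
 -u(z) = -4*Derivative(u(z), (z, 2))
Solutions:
 u(z) = C1*exp(-z/2) + C2*exp(z/2)


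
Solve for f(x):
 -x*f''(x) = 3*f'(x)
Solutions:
 f(x) = C1 + C2/x^2


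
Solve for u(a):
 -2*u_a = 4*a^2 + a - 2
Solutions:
 u(a) = C1 - 2*a^3/3 - a^2/4 + a


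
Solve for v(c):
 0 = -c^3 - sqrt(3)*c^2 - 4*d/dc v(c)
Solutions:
 v(c) = C1 - c^4/16 - sqrt(3)*c^3/12


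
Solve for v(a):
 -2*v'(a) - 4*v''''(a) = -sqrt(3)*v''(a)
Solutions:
 v(a) = C1 + C2*exp(a*(3^(5/6)/(sqrt(36 - sqrt(3)) + 6)^(1/3) + 3^(2/3)*(sqrt(36 - sqrt(3)) + 6)^(1/3))/12)*sin(a*(-3^(1/6)*(sqrt(36 - sqrt(3)) + 6)^(1/3) + 3^(1/3)/(sqrt(36 - sqrt(3)) + 6)^(1/3))/4) + C3*exp(a*(3^(5/6)/(sqrt(36 - sqrt(3)) + 6)^(1/3) + 3^(2/3)*(sqrt(36 - sqrt(3)) + 6)^(1/3))/12)*cos(a*(-3^(1/6)*(sqrt(36 - sqrt(3)) + 6)^(1/3) + 3^(1/3)/(sqrt(36 - sqrt(3)) + 6)^(1/3))/4) + C4*exp(-a*(3^(5/6)/(sqrt(36 - sqrt(3)) + 6)^(1/3) + 3^(2/3)*(sqrt(36 - sqrt(3)) + 6)^(1/3))/6)


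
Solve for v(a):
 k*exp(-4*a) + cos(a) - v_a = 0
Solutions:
 v(a) = C1 - k*exp(-4*a)/4 + sin(a)


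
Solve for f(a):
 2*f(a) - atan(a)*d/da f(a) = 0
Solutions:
 f(a) = C1*exp(2*Integral(1/atan(a), a))


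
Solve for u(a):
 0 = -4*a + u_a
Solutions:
 u(a) = C1 + 2*a^2


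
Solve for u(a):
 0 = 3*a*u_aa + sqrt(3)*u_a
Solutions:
 u(a) = C1 + C2*a^(1 - sqrt(3)/3)


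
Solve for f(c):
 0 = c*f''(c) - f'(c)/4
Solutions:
 f(c) = C1 + C2*c^(5/4)


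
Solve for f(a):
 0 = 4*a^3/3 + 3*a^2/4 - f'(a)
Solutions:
 f(a) = C1 + a^4/3 + a^3/4


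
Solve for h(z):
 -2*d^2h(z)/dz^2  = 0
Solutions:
 h(z) = C1 + C2*z


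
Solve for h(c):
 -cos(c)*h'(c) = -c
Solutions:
 h(c) = C1 + Integral(c/cos(c), c)


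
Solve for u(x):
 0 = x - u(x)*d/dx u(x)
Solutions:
 u(x) = -sqrt(C1 + x^2)
 u(x) = sqrt(C1 + x^2)


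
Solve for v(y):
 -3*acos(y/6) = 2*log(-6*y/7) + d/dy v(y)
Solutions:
 v(y) = C1 - 2*y*log(-y) - 3*y*acos(y/6) - 2*y*log(6) + 2*y + 2*y*log(7) + 3*sqrt(36 - y^2)


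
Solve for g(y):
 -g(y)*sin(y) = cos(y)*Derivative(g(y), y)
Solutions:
 g(y) = C1*cos(y)


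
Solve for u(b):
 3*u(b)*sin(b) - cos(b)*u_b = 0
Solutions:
 u(b) = C1/cos(b)^3


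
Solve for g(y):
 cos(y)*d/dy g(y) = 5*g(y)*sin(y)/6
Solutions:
 g(y) = C1/cos(y)^(5/6)


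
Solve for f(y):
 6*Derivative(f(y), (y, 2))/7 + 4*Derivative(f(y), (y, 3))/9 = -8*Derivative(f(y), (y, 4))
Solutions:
 f(y) = C1 + C2*y + (C3*sin(sqrt(6755)*y/252) + C4*cos(sqrt(6755)*y/252))*exp(-y/36)


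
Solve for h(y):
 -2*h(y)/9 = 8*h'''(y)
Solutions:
 h(y) = C3*exp(-6^(1/3)*y/6) + (C1*sin(2^(1/3)*3^(5/6)*y/12) + C2*cos(2^(1/3)*3^(5/6)*y/12))*exp(6^(1/3)*y/12)


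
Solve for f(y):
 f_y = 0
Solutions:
 f(y) = C1


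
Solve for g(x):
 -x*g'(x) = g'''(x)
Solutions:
 g(x) = C1 + Integral(C2*airyai(-x) + C3*airybi(-x), x)


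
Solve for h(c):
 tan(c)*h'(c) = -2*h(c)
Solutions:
 h(c) = C1/sin(c)^2


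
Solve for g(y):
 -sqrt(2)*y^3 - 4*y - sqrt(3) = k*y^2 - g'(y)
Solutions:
 g(y) = C1 + k*y^3/3 + sqrt(2)*y^4/4 + 2*y^2 + sqrt(3)*y


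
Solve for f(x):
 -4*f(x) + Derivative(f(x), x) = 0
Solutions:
 f(x) = C1*exp(4*x)


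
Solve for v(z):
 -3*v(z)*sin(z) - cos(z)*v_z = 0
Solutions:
 v(z) = C1*cos(z)^3


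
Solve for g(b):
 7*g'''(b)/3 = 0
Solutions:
 g(b) = C1 + C2*b + C3*b^2


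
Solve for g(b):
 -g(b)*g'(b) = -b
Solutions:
 g(b) = -sqrt(C1 + b^2)
 g(b) = sqrt(C1 + b^2)


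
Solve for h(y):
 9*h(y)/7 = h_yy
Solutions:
 h(y) = C1*exp(-3*sqrt(7)*y/7) + C2*exp(3*sqrt(7)*y/7)


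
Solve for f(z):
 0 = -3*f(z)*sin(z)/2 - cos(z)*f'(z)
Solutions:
 f(z) = C1*cos(z)^(3/2)


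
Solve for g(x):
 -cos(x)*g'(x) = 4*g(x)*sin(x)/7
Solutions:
 g(x) = C1*cos(x)^(4/7)


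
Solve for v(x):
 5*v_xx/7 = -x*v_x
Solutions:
 v(x) = C1 + C2*erf(sqrt(70)*x/10)


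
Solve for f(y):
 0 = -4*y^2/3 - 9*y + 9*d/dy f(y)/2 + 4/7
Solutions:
 f(y) = C1 + 8*y^3/81 + y^2 - 8*y/63


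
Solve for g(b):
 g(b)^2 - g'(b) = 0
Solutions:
 g(b) = -1/(C1 + b)


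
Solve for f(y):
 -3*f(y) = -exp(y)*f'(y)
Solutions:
 f(y) = C1*exp(-3*exp(-y))


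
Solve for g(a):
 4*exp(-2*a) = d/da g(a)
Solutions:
 g(a) = C1 - 2*exp(-2*a)


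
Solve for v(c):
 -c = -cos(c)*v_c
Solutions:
 v(c) = C1 + Integral(c/cos(c), c)


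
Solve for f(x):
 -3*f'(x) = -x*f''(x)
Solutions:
 f(x) = C1 + C2*x^4


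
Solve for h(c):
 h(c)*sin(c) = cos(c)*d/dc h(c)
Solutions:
 h(c) = C1/cos(c)


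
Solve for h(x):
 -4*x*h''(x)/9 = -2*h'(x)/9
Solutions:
 h(x) = C1 + C2*x^(3/2)


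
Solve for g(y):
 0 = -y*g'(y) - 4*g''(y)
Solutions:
 g(y) = C1 + C2*erf(sqrt(2)*y/4)


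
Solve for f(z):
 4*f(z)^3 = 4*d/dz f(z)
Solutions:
 f(z) = -sqrt(2)*sqrt(-1/(C1 + z))/2
 f(z) = sqrt(2)*sqrt(-1/(C1 + z))/2


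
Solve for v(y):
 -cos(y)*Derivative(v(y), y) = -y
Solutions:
 v(y) = C1 + Integral(y/cos(y), y)


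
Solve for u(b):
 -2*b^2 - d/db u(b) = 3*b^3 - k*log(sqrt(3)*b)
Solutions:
 u(b) = C1 - 3*b^4/4 - 2*b^3/3 + b*k*log(b) - b*k + b*k*log(3)/2


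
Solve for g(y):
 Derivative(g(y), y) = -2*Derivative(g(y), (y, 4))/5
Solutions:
 g(y) = C1 + C4*exp(-2^(2/3)*5^(1/3)*y/2) + (C2*sin(2^(2/3)*sqrt(3)*5^(1/3)*y/4) + C3*cos(2^(2/3)*sqrt(3)*5^(1/3)*y/4))*exp(2^(2/3)*5^(1/3)*y/4)


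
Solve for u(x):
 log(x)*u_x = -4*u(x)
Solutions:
 u(x) = C1*exp(-4*li(x))


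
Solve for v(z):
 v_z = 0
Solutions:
 v(z) = C1


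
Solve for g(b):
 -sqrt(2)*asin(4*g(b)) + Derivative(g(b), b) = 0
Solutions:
 Integral(1/asin(4*_y), (_y, g(b))) = C1 + sqrt(2)*b


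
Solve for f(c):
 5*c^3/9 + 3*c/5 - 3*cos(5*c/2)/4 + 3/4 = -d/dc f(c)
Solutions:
 f(c) = C1 - 5*c^4/36 - 3*c^2/10 - 3*c/4 + 3*sin(5*c/2)/10


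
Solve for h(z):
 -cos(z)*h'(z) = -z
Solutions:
 h(z) = C1 + Integral(z/cos(z), z)


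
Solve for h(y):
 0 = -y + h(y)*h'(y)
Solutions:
 h(y) = -sqrt(C1 + y^2)
 h(y) = sqrt(C1 + y^2)


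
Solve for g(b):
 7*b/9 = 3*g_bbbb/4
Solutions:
 g(b) = C1 + C2*b + C3*b^2 + C4*b^3 + 7*b^5/810


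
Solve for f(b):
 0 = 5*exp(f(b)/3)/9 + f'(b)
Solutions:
 f(b) = 3*log(1/(C1 + 5*b)) + 9*log(3)


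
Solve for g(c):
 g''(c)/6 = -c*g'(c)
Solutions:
 g(c) = C1 + C2*erf(sqrt(3)*c)


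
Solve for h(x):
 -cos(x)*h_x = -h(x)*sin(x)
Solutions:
 h(x) = C1/cos(x)


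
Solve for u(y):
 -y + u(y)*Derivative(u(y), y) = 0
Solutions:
 u(y) = -sqrt(C1 + y^2)
 u(y) = sqrt(C1 + y^2)


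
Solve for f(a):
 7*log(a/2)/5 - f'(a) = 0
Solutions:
 f(a) = C1 + 7*a*log(a)/5 - 7*a/5 - 7*a*log(2)/5


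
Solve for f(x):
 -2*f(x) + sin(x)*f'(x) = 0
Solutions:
 f(x) = C1*(cos(x) - 1)/(cos(x) + 1)


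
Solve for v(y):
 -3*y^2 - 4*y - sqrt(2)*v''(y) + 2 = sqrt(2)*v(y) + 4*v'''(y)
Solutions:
 v(y) = C1*exp(y*(-2*sqrt(2) + 2^(2/3)/(12*sqrt(165) + 109*sqrt(2))^(1/3) + 2^(1/3)*(12*sqrt(165) + 109*sqrt(2))^(1/3))/24)*sin(2^(1/3)*sqrt(3)*y*(-(12*sqrt(165) + 109*sqrt(2))^(1/3) + 2^(1/3)/(12*sqrt(165) + 109*sqrt(2))^(1/3))/24) + C2*exp(y*(-2*sqrt(2) + 2^(2/3)/(12*sqrt(165) + 109*sqrt(2))^(1/3) + 2^(1/3)*(12*sqrt(165) + 109*sqrt(2))^(1/3))/24)*cos(2^(1/3)*sqrt(3)*y*(-(12*sqrt(165) + 109*sqrt(2))^(1/3) + 2^(1/3)/(12*sqrt(165) + 109*sqrt(2))^(1/3))/24) + C3*exp(-y*(2^(2/3)/(12*sqrt(165) + 109*sqrt(2))^(1/3) + sqrt(2) + 2^(1/3)*(12*sqrt(165) + 109*sqrt(2))^(1/3))/12) - 3*sqrt(2)*y^2/2 - 2*sqrt(2)*y + 4*sqrt(2)


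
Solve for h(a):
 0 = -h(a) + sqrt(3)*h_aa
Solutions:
 h(a) = C1*exp(-3^(3/4)*a/3) + C2*exp(3^(3/4)*a/3)


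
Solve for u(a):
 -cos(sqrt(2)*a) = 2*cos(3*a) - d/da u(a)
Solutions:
 u(a) = C1 + 2*sin(3*a)/3 + sqrt(2)*sin(sqrt(2)*a)/2


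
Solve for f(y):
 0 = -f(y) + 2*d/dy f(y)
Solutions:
 f(y) = C1*exp(y/2)


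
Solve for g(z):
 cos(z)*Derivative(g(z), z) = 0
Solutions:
 g(z) = C1


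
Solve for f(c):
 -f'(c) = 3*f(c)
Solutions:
 f(c) = C1*exp(-3*c)


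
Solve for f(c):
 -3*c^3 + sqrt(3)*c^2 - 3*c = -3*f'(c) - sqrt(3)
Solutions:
 f(c) = C1 + c^4/4 - sqrt(3)*c^3/9 + c^2/2 - sqrt(3)*c/3


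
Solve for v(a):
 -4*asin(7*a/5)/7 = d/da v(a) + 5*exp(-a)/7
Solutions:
 v(a) = C1 - 4*a*asin(7*a/5)/7 - 4*sqrt(25 - 49*a^2)/49 + 5*exp(-a)/7


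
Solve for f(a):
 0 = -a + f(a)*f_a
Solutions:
 f(a) = -sqrt(C1 + a^2)
 f(a) = sqrt(C1 + a^2)


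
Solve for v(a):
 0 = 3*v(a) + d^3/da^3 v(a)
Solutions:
 v(a) = C3*exp(-3^(1/3)*a) + (C1*sin(3^(5/6)*a/2) + C2*cos(3^(5/6)*a/2))*exp(3^(1/3)*a/2)


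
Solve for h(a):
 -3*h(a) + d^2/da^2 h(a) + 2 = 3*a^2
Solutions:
 h(a) = C1*exp(-sqrt(3)*a) + C2*exp(sqrt(3)*a) - a^2


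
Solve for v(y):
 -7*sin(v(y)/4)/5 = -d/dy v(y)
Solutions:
 -7*y/5 + 2*log(cos(v(y)/4) - 1) - 2*log(cos(v(y)/4) + 1) = C1


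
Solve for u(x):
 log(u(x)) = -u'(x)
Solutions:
 li(u(x)) = C1 - x


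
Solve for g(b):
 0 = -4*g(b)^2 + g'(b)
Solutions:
 g(b) = -1/(C1 + 4*b)


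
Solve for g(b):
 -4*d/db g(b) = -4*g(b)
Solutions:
 g(b) = C1*exp(b)


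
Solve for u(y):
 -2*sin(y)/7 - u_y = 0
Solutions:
 u(y) = C1 + 2*cos(y)/7


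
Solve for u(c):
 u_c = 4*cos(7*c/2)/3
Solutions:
 u(c) = C1 + 8*sin(7*c/2)/21


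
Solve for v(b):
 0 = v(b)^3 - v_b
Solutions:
 v(b) = -sqrt(2)*sqrt(-1/(C1 + b))/2
 v(b) = sqrt(2)*sqrt(-1/(C1 + b))/2


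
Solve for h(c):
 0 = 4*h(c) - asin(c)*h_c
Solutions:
 h(c) = C1*exp(4*Integral(1/asin(c), c))


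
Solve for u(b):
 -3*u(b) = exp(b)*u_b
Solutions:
 u(b) = C1*exp(3*exp(-b))


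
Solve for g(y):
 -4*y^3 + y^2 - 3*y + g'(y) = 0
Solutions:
 g(y) = C1 + y^4 - y^3/3 + 3*y^2/2


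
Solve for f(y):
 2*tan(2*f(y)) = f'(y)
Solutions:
 f(y) = -asin(C1*exp(4*y))/2 + pi/2
 f(y) = asin(C1*exp(4*y))/2


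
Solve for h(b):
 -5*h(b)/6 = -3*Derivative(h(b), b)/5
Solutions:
 h(b) = C1*exp(25*b/18)


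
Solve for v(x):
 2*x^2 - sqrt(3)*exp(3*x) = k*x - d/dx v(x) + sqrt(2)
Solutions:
 v(x) = C1 + k*x^2/2 - 2*x^3/3 + sqrt(2)*x + sqrt(3)*exp(3*x)/3


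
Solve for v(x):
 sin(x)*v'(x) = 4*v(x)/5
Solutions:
 v(x) = C1*(cos(x) - 1)^(2/5)/(cos(x) + 1)^(2/5)


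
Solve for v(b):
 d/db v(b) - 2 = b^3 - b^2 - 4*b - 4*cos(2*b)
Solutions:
 v(b) = C1 + b^4/4 - b^3/3 - 2*b^2 + 2*b - 2*sin(2*b)


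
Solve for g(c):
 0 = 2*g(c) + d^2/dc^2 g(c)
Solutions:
 g(c) = C1*sin(sqrt(2)*c) + C2*cos(sqrt(2)*c)


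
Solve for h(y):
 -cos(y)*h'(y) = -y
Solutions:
 h(y) = C1 + Integral(y/cos(y), y)


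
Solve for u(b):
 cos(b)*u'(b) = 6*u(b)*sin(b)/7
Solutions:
 u(b) = C1/cos(b)^(6/7)


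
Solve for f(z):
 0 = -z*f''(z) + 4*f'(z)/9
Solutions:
 f(z) = C1 + C2*z^(13/9)


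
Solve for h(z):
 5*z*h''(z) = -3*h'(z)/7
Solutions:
 h(z) = C1 + C2*z^(32/35)


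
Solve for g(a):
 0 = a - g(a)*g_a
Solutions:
 g(a) = -sqrt(C1 + a^2)
 g(a) = sqrt(C1 + a^2)


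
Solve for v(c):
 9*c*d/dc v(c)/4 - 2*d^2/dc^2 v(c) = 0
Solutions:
 v(c) = C1 + C2*erfi(3*c/4)


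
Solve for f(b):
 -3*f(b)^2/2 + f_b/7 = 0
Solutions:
 f(b) = -2/(C1 + 21*b)


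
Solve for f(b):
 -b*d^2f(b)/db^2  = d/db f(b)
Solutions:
 f(b) = C1 + C2*log(b)


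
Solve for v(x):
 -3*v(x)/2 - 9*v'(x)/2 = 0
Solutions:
 v(x) = C1*exp(-x/3)


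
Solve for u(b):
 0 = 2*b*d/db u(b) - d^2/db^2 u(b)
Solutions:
 u(b) = C1 + C2*erfi(b)


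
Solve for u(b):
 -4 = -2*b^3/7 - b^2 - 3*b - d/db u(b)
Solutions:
 u(b) = C1 - b^4/14 - b^3/3 - 3*b^2/2 + 4*b


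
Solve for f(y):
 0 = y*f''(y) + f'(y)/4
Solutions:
 f(y) = C1 + C2*y^(3/4)


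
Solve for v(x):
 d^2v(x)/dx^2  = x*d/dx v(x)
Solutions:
 v(x) = C1 + C2*erfi(sqrt(2)*x/2)


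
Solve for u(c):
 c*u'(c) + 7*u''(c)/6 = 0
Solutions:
 u(c) = C1 + C2*erf(sqrt(21)*c/7)


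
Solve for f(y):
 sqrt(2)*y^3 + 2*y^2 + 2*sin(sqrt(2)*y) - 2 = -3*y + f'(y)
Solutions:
 f(y) = C1 + sqrt(2)*y^4/4 + 2*y^3/3 + 3*y^2/2 - 2*y - sqrt(2)*cos(sqrt(2)*y)


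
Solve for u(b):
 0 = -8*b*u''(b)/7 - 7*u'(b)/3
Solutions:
 u(b) = C1 + C2/b^(25/24)


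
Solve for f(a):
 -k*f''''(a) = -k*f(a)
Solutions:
 f(a) = C1*exp(-a) + C2*exp(a) + C3*sin(a) + C4*cos(a)


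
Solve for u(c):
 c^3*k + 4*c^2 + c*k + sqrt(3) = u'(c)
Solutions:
 u(c) = C1 + c^4*k/4 + 4*c^3/3 + c^2*k/2 + sqrt(3)*c


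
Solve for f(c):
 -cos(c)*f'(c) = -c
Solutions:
 f(c) = C1 + Integral(c/cos(c), c)


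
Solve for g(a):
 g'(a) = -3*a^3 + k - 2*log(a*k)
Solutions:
 g(a) = C1 - 3*a^4/4 + a*(k + 2) - 2*a*log(a*k)


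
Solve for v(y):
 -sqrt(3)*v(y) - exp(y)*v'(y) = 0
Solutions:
 v(y) = C1*exp(sqrt(3)*exp(-y))


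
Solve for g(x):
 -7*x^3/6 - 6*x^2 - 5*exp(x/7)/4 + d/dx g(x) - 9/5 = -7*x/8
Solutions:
 g(x) = C1 + 7*x^4/24 + 2*x^3 - 7*x^2/16 + 9*x/5 + 35*exp(x/7)/4


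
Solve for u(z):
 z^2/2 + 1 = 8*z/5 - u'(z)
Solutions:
 u(z) = C1 - z^3/6 + 4*z^2/5 - z


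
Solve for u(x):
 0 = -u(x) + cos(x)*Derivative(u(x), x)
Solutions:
 u(x) = C1*sqrt(sin(x) + 1)/sqrt(sin(x) - 1)


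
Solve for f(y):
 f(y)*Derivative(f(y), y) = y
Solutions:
 f(y) = -sqrt(C1 + y^2)
 f(y) = sqrt(C1 + y^2)


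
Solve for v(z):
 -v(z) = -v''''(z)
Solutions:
 v(z) = C1*exp(-z) + C2*exp(z) + C3*sin(z) + C4*cos(z)


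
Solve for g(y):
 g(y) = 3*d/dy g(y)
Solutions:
 g(y) = C1*exp(y/3)


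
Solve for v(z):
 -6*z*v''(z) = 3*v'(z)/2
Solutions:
 v(z) = C1 + C2*z^(3/4)


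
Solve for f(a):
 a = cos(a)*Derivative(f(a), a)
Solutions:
 f(a) = C1 + Integral(a/cos(a), a)


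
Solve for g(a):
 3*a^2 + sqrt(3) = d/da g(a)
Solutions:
 g(a) = C1 + a^3 + sqrt(3)*a


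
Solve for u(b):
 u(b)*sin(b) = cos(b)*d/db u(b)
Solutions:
 u(b) = C1/cos(b)


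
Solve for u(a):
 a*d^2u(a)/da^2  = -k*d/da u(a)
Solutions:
 u(a) = C1 + a^(1 - re(k))*(C2*sin(log(a)*Abs(im(k))) + C3*cos(log(a)*im(k)))


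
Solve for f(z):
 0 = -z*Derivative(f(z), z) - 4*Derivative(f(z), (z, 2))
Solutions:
 f(z) = C1 + C2*erf(sqrt(2)*z/4)


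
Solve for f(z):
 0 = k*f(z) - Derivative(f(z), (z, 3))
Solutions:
 f(z) = C1*exp(k^(1/3)*z) + C2*exp(k^(1/3)*z*(-1 + sqrt(3)*I)/2) + C3*exp(-k^(1/3)*z*(1 + sqrt(3)*I)/2)


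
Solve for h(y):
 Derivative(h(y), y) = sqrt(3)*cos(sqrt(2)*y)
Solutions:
 h(y) = C1 + sqrt(6)*sin(sqrt(2)*y)/2


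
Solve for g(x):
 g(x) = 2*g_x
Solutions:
 g(x) = C1*exp(x/2)


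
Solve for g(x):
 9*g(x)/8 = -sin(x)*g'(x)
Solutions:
 g(x) = C1*(cos(x) + 1)^(9/16)/(cos(x) - 1)^(9/16)


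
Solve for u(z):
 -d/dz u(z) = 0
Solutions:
 u(z) = C1


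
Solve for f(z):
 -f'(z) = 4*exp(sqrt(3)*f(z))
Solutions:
 f(z) = sqrt(3)*(2*log(1/(C1 + 4*z)) - log(3))/6


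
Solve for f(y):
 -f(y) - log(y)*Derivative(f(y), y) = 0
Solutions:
 f(y) = C1*exp(-li(y))


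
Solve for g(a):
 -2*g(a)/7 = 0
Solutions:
 g(a) = 0


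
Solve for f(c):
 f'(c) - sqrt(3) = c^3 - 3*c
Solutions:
 f(c) = C1 + c^4/4 - 3*c^2/2 + sqrt(3)*c


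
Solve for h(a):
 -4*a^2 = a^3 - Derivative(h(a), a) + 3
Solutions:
 h(a) = C1 + a^4/4 + 4*a^3/3 + 3*a


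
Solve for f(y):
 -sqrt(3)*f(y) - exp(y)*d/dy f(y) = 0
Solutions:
 f(y) = C1*exp(sqrt(3)*exp(-y))


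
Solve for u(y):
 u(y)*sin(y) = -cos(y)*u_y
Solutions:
 u(y) = C1*cos(y)


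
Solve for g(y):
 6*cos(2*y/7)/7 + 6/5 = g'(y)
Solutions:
 g(y) = C1 + 6*y/5 + 3*sin(2*y/7)


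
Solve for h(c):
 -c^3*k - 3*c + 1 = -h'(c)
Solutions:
 h(c) = C1 + c^4*k/4 + 3*c^2/2 - c


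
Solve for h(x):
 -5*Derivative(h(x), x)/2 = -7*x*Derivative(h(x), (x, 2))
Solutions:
 h(x) = C1 + C2*x^(19/14)


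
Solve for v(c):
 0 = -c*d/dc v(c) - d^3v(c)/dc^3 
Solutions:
 v(c) = C1 + Integral(C2*airyai(-c) + C3*airybi(-c), c)


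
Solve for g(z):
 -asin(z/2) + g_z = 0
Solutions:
 g(z) = C1 + z*asin(z/2) + sqrt(4 - z^2)


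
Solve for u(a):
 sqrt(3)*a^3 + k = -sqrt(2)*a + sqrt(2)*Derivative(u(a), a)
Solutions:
 u(a) = C1 + sqrt(6)*a^4/8 + a^2/2 + sqrt(2)*a*k/2


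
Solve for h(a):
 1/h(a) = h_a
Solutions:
 h(a) = -sqrt(C1 + 2*a)
 h(a) = sqrt(C1 + 2*a)


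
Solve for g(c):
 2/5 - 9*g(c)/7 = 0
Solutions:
 g(c) = 14/45


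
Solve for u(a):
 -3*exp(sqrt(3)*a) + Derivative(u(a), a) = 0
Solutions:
 u(a) = C1 + sqrt(3)*exp(sqrt(3)*a)


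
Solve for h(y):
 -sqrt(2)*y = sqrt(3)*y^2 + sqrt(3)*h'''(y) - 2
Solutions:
 h(y) = C1 + C2*y + C3*y^2 - y^5/60 - sqrt(6)*y^4/72 + sqrt(3)*y^3/9


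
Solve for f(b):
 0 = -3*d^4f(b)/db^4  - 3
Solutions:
 f(b) = C1 + C2*b + C3*b^2 + C4*b^3 - b^4/24


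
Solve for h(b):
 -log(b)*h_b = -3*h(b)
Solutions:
 h(b) = C1*exp(3*li(b))


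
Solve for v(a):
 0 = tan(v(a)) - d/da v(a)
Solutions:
 v(a) = pi - asin(C1*exp(a))
 v(a) = asin(C1*exp(a))


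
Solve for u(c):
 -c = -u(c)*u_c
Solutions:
 u(c) = -sqrt(C1 + c^2)
 u(c) = sqrt(C1 + c^2)


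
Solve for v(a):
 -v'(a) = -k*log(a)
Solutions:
 v(a) = C1 + a*k*log(a) - a*k


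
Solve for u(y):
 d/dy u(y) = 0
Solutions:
 u(y) = C1


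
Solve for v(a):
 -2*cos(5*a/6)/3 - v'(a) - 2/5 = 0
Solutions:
 v(a) = C1 - 2*a/5 - 4*sin(5*a/6)/5


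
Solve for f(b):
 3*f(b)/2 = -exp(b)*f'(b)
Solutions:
 f(b) = C1*exp(3*exp(-b)/2)


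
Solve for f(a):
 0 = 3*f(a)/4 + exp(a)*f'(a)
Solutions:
 f(a) = C1*exp(3*exp(-a)/4)


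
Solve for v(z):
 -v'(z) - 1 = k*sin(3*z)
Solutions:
 v(z) = C1 + k*cos(3*z)/3 - z


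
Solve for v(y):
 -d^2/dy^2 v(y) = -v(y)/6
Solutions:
 v(y) = C1*exp(-sqrt(6)*y/6) + C2*exp(sqrt(6)*y/6)


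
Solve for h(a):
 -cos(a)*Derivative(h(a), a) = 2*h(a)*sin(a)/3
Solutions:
 h(a) = C1*cos(a)^(2/3)


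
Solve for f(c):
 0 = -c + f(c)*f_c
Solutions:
 f(c) = -sqrt(C1 + c^2)
 f(c) = sqrt(C1 + c^2)


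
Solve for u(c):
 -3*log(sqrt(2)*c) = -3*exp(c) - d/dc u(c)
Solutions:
 u(c) = C1 + 3*c*log(c) + c*(-3 + 3*log(2)/2) - 3*exp(c)


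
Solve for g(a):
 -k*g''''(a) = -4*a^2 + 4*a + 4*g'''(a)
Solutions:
 g(a) = C1 + C2*a + C3*a^2 + C4*exp(-4*a/k) + a^5/60 - a^4*(k + 2)/48 + a^3*k*(k + 2)/48


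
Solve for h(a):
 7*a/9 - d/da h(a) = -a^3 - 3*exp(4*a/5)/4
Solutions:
 h(a) = C1 + a^4/4 + 7*a^2/18 + 15*exp(4*a/5)/16


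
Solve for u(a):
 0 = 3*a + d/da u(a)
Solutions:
 u(a) = C1 - 3*a^2/2


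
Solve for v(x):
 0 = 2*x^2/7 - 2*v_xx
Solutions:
 v(x) = C1 + C2*x + x^4/84


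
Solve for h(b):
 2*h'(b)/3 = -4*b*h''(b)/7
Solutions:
 h(b) = C1 + C2/b^(1/6)


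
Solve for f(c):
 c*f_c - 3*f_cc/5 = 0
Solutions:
 f(c) = C1 + C2*erfi(sqrt(30)*c/6)


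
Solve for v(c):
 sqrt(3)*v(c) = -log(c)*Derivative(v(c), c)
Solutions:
 v(c) = C1*exp(-sqrt(3)*li(c))


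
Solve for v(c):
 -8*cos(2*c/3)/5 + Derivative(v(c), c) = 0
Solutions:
 v(c) = C1 + 12*sin(2*c/3)/5


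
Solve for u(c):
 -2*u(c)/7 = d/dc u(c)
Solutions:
 u(c) = C1*exp(-2*c/7)


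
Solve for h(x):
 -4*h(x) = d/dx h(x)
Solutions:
 h(x) = C1*exp(-4*x)


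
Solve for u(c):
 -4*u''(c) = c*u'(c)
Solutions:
 u(c) = C1 + C2*erf(sqrt(2)*c/4)


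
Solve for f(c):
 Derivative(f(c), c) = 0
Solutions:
 f(c) = C1


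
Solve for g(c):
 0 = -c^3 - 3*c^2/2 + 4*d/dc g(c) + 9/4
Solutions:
 g(c) = C1 + c^4/16 + c^3/8 - 9*c/16


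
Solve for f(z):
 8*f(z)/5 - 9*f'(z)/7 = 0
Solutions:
 f(z) = C1*exp(56*z/45)


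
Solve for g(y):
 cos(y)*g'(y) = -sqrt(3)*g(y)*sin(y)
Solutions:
 g(y) = C1*cos(y)^(sqrt(3))


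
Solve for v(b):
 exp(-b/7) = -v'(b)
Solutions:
 v(b) = C1 + 7*exp(-b/7)


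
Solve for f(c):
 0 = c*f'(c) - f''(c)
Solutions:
 f(c) = C1 + C2*erfi(sqrt(2)*c/2)


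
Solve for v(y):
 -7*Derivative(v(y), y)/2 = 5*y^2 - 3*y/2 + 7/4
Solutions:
 v(y) = C1 - 10*y^3/21 + 3*y^2/14 - y/2


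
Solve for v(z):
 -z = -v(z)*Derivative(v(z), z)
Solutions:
 v(z) = -sqrt(C1 + z^2)
 v(z) = sqrt(C1 + z^2)


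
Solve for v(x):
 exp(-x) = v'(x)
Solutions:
 v(x) = C1 - exp(-x)


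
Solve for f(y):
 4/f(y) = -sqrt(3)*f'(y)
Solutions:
 f(y) = -sqrt(C1 - 24*sqrt(3)*y)/3
 f(y) = sqrt(C1 - 24*sqrt(3)*y)/3


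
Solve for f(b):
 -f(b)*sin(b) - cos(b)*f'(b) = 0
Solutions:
 f(b) = C1*cos(b)


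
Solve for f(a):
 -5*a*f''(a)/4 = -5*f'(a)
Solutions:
 f(a) = C1 + C2*a^5


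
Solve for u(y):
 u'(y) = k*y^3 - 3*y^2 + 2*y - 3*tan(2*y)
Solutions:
 u(y) = C1 + k*y^4/4 - y^3 + y^2 + 3*log(cos(2*y))/2
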